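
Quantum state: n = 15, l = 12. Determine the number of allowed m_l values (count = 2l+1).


m_l ranges from -l to +l in integer steps
So m_l goes from -12 to +12
Count = 2l + 1 = 2*12 + 1
= 25

25


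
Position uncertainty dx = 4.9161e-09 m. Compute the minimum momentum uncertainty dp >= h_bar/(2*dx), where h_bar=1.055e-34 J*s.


dp = h_bar / (2 * dx)
= 1.055e-34 / (2 * 4.9161e-09)
= 1.055e-34 / 9.8322e-09
= 1.0730e-26 kg*m/s

1.0730e-26


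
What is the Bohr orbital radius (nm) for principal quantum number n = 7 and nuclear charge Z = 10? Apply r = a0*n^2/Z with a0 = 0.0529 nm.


r = a0 * n^2 / Z
= 0.0529 * 7^2 / 10
= 0.0529 * 49 / 10
= 0.2592 nm

0.2592


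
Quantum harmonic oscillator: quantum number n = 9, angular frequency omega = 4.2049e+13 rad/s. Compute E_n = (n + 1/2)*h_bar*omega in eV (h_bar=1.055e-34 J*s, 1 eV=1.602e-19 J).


E = (n + 1/2) * h_bar * omega
= (9 + 0.5) * 1.055e-34 * 4.2049e+13
= 9.5 * 4.4362e-21
= 4.2144e-20 J
= 0.2631 eV

0.2631


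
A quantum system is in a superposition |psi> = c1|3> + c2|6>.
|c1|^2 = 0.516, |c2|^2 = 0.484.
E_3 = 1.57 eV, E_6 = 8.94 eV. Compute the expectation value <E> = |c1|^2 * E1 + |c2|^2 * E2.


<E> = |c1|^2 * E1 + |c2|^2 * E2
= 0.516 * 1.57 + 0.484 * 8.94
= 0.8101 + 4.327
= 5.1371 eV

5.1371


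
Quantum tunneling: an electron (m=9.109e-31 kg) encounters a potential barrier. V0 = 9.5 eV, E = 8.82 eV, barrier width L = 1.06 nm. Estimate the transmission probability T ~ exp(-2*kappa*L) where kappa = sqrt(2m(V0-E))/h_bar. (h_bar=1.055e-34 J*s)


V0 - E = 0.68 eV = 1.0894e-19 J
kappa = sqrt(2 * m * (V0-E)) / h_bar
= sqrt(2 * 9.109e-31 * 1.0894e-19) / 1.055e-34
= 4.2226e+09 /m
2*kappa*L = 2 * 4.2226e+09 * 1.06e-9
= 8.952
T = exp(-8.952) = 1.294796e-04

1.294796e-04


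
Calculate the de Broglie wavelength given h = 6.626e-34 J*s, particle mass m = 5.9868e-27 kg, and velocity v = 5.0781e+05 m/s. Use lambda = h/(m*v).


lambda = h / (m * v)
= 6.626e-34 / (5.9868e-27 * 5.0781e+05)
= 6.626e-34 / 3.0402e-21
= 2.1795e-13 m

2.1795e-13


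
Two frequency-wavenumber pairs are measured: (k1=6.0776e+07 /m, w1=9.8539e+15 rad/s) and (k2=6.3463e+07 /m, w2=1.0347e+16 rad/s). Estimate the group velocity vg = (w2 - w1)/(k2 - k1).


vg = (w2 - w1) / (k2 - k1)
= (1.0347e+16 - 9.8539e+15) / (6.3463e+07 - 6.0776e+07)
= 4.9310e+14 / 2.6870e+06
= 1.8351e+08 m/s

1.8351e+08


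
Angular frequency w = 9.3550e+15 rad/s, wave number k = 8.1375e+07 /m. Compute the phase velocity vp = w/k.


vp = w / k
= 9.3550e+15 / 8.1375e+07
= 1.1496e+08 m/s

1.1496e+08


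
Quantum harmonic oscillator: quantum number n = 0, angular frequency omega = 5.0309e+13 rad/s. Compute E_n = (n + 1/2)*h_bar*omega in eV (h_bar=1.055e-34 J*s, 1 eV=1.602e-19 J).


E = (n + 1/2) * h_bar * omega
= (0 + 0.5) * 1.055e-34 * 5.0309e+13
= 0.5 * 5.3076e-21
= 2.6538e-21 J
= 0.0166 eV

0.0166


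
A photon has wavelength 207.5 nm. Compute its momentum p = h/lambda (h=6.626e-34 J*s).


p = h / lambda
= 6.626e-34 / (207.5e-9)
= 6.626e-34 / 2.0750e-07
= 3.1933e-27 kg*m/s

3.1933e-27


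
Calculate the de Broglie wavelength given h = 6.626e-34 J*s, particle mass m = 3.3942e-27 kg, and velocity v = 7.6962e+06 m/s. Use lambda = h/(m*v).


lambda = h / (m * v)
= 6.626e-34 / (3.3942e-27 * 7.6962e+06)
= 6.626e-34 / 2.6122e-20
= 2.5365e-14 m

2.5365e-14


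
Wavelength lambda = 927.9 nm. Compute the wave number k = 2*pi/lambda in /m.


k = 2 * pi / lambda
= 6.2832 / (927.9e-9)
= 6.2832 / 9.2790e-07
= 6.7714e+06 /m

6.7714e+06


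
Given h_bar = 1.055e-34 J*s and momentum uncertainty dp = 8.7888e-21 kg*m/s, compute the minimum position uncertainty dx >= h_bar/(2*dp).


dx = h_bar / (2 * dp)
= 1.055e-34 / (2 * 8.7888e-21)
= 1.055e-34 / 1.7578e-20
= 6.0020e-15 m

6.0020e-15


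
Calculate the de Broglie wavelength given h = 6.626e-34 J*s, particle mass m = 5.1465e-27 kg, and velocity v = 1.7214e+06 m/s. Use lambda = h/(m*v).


lambda = h / (m * v)
= 6.626e-34 / (5.1465e-27 * 1.7214e+06)
= 6.626e-34 / 8.8592e-21
= 7.4792e-14 m

7.4792e-14


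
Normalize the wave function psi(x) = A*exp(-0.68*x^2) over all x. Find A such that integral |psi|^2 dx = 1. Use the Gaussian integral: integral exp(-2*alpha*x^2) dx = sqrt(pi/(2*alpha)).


integral |psi|^2 dx = A^2 * sqrt(pi/(2*alpha)) = 1
A^2 = sqrt(2*alpha/pi)
= sqrt(2 * 0.68 / pi)
= 0.657952
A = sqrt(0.657952)
= 0.8111

0.8111


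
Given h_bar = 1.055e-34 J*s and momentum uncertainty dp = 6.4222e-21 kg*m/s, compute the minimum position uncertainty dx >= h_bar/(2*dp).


dx = h_bar / (2 * dp)
= 1.055e-34 / (2 * 6.4222e-21)
= 1.055e-34 / 1.2844e-20
= 8.2137e-15 m

8.2137e-15


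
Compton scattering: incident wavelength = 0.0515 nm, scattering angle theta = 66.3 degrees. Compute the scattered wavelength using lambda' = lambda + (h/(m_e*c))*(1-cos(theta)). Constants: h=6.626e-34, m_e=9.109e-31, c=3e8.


Compton wavelength: h/(m_e*c) = 2.4247e-12 m
d_lambda = 2.4247e-12 * (1 - cos(66.3 deg))
= 2.4247e-12 * 0.598052
= 1.4501e-12 m = 0.00145 nm
lambda' = 0.0515 + 0.00145
= 0.05295 nm

0.05295


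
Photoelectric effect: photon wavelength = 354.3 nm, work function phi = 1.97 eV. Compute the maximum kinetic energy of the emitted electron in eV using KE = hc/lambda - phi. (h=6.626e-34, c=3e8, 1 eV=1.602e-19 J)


E_photon = hc / lambda
= (6.626e-34)(3e8) / (354.3e-9)
= 5.6105e-19 J
= 3.5022 eV
KE = E_photon - phi
= 3.5022 - 1.97
= 1.5322 eV

1.5322


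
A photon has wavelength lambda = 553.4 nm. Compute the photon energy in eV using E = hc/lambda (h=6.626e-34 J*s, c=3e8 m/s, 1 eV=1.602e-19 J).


E = hc / lambda
= (6.626e-34)(3e8) / (553.4e-9)
= 1.9878e-25 / 5.5340e-07
= 3.5920e-19 J
Converting to eV: 3.5920e-19 / 1.602e-19
= 2.2422 eV

2.2422


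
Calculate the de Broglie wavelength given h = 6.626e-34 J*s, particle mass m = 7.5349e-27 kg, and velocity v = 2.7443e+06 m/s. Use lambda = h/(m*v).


lambda = h / (m * v)
= 6.626e-34 / (7.5349e-27 * 2.7443e+06)
= 6.626e-34 / 2.0678e-20
= 3.2044e-14 m

3.2044e-14


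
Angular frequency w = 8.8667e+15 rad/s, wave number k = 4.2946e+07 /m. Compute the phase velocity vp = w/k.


vp = w / k
= 8.8667e+15 / 4.2946e+07
= 2.0646e+08 m/s

2.0646e+08


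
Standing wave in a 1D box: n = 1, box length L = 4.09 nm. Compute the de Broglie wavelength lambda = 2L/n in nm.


lambda = 2L / n
= 2 * 4.09 / 1
= 8.18 / 1
= 8.18 nm

8.18


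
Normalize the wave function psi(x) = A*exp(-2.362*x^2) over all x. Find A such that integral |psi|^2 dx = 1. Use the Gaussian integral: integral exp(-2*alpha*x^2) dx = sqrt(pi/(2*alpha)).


integral |psi|^2 dx = A^2 * sqrt(pi/(2*alpha)) = 1
A^2 = sqrt(2*alpha/pi)
= sqrt(2 * 2.362 / pi)
= 1.226253
A = sqrt(1.226253)
= 1.1074

1.1074


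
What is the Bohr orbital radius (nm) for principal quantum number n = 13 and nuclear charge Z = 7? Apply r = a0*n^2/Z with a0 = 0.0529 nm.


r = a0 * n^2 / Z
= 0.0529 * 13^2 / 7
= 0.0529 * 169 / 7
= 1.2772 nm

1.2772


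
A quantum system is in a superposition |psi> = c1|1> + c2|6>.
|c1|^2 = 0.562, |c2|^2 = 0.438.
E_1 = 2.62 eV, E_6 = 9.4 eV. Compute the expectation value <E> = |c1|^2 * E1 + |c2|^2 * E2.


<E> = |c1|^2 * E1 + |c2|^2 * E2
= 0.562 * 2.62 + 0.438 * 9.4
= 1.4724 + 4.1172
= 5.5896 eV

5.5896


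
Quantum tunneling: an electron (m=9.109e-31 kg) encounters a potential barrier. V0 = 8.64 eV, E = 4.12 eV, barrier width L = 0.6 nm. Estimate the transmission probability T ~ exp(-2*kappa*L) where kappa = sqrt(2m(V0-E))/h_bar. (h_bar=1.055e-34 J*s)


V0 - E = 4.52 eV = 7.2410e-19 J
kappa = sqrt(2 * m * (V0-E)) / h_bar
= sqrt(2 * 9.109e-31 * 7.2410e-19) / 1.055e-34
= 1.0887e+10 /m
2*kappa*L = 2 * 1.0887e+10 * 0.6e-9
= 13.0641
T = exp(-13.0641) = 2.119981e-06

2.119981e-06


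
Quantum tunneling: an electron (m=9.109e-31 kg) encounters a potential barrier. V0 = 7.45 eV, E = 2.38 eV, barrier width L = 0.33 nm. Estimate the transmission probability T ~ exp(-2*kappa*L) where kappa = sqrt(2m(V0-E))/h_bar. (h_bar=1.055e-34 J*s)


V0 - E = 5.07 eV = 8.1221e-19 J
kappa = sqrt(2 * m * (V0-E)) / h_bar
= sqrt(2 * 9.109e-31 * 8.1221e-19) / 1.055e-34
= 1.1530e+10 /m
2*kappa*L = 2 * 1.1530e+10 * 0.33e-9
= 7.6099
T = exp(-7.6099) = 4.955378e-04

4.955378e-04


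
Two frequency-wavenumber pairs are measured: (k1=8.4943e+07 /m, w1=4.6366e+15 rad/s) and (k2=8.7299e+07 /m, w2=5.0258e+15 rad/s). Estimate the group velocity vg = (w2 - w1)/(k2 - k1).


vg = (w2 - w1) / (k2 - k1)
= (5.0258e+15 - 4.6366e+15) / (8.7299e+07 - 8.4943e+07)
= 3.8920e+14 / 2.3560e+06
= 1.6520e+08 m/s

1.6520e+08


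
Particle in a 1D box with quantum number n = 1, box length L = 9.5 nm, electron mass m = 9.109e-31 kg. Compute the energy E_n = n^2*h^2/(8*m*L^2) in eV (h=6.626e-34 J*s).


E = n^2 * h^2 / (8 * m * L^2)
= 1^2 * (6.626e-34)^2 / (8 * 9.109e-31 * (9.5e-9)^2)
= 1 * 4.3904e-67 / (8 * 9.109e-31 * 9.0250e-17)
= 6.6757e-22 J
= 0.0042 eV

0.0042


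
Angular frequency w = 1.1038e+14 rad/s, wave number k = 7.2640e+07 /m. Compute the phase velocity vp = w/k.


vp = w / k
= 1.1038e+14 / 7.2640e+07
= 1.5195e+06 m/s

1.5195e+06


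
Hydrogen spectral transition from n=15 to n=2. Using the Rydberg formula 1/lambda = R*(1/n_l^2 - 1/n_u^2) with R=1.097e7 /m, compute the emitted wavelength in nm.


1/lambda = R * (1/n_l^2 - 1/n_u^2)
= 1.097e7 * (1/2^2 - 1/15^2)
= 1.097e7 * (0.25 - 0.004444)
= 1.097e7 * 0.245556
= 2.6937e+06 /m
lambda = 1 / 2.6937e+06 = 371.2305 nm

371.2305


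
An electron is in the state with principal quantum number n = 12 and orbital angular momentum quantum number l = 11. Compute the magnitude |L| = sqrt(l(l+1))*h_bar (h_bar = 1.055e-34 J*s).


L = sqrt(l*(l+1)) * h_bar
= sqrt(11 * 12) * 1.055e-34
= sqrt(132) * 1.055e-34
= 11.4891 * 1.055e-34
= 1.2121e-33 J*s

1.2121e-33


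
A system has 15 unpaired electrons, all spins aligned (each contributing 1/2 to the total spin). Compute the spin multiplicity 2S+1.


Total spin S = N * (1/2) = 15 * 0.5 = 7.5
Spin multiplicity = 2S + 1
= 2 * 7.5 + 1
= 16

16


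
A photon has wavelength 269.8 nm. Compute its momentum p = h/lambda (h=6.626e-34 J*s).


p = h / lambda
= 6.626e-34 / (269.8e-9)
= 6.626e-34 / 2.6980e-07
= 2.4559e-27 kg*m/s

2.4559e-27


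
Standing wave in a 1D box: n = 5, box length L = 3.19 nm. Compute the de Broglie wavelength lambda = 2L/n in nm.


lambda = 2L / n
= 2 * 3.19 / 5
= 6.38 / 5
= 1.276 nm

1.276


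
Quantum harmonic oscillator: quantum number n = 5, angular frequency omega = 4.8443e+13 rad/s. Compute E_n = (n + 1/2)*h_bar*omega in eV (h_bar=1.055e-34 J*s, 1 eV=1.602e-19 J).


E = (n + 1/2) * h_bar * omega
= (5 + 0.5) * 1.055e-34 * 4.8443e+13
= 5.5 * 5.1107e-21
= 2.8109e-20 J
= 0.1755 eV

0.1755


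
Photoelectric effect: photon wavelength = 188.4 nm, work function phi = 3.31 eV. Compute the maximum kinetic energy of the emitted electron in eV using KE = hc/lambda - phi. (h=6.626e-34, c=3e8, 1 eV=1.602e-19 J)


E_photon = hc / lambda
= (6.626e-34)(3e8) / (188.4e-9)
= 1.0551e-18 J
= 6.5861 eV
KE = E_photon - phi
= 6.5861 - 3.31
= 3.2761 eV

3.2761


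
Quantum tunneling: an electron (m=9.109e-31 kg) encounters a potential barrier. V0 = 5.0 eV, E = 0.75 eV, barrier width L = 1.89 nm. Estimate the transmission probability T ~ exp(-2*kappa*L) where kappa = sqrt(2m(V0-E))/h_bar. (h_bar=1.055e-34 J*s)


V0 - E = 4.25 eV = 6.8085e-19 J
kappa = sqrt(2 * m * (V0-E)) / h_bar
= sqrt(2 * 9.109e-31 * 6.8085e-19) / 1.055e-34
= 1.0557e+10 /m
2*kappa*L = 2 * 1.0557e+10 * 1.89e-9
= 39.9039
T = exp(-39.9039) = 4.676854e-18

4.676854e-18


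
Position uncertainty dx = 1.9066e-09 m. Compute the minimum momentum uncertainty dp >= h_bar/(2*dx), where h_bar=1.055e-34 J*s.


dp = h_bar / (2 * dx)
= 1.055e-34 / (2 * 1.9066e-09)
= 1.055e-34 / 3.8132e-09
= 2.7667e-26 kg*m/s

2.7667e-26


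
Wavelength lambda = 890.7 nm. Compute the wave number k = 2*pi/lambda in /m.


k = 2 * pi / lambda
= 6.2832 / (890.7e-9)
= 6.2832 / 8.9070e-07
= 7.0542e+06 /m

7.0542e+06


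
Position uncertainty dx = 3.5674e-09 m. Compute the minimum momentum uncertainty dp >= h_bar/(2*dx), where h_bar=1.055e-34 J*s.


dp = h_bar / (2 * dx)
= 1.055e-34 / (2 * 3.5674e-09)
= 1.055e-34 / 7.1348e-09
= 1.4787e-26 kg*m/s

1.4787e-26


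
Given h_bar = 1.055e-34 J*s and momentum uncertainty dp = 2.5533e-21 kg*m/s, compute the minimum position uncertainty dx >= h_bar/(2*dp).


dx = h_bar / (2 * dp)
= 1.055e-34 / (2 * 2.5533e-21)
= 1.055e-34 / 5.1066e-21
= 2.0660e-14 m

2.0660e-14


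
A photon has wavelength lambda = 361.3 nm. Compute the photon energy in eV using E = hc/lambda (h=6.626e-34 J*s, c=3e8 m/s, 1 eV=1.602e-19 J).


E = hc / lambda
= (6.626e-34)(3e8) / (361.3e-9)
= 1.9878e-25 / 3.6130e-07
= 5.5018e-19 J
Converting to eV: 5.5018e-19 / 1.602e-19
= 3.4343 eV

3.4343


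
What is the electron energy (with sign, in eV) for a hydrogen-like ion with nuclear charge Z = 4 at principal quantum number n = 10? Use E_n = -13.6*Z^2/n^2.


E_n = -13.6 * Z^2 / n^2
= -13.6 * 4^2 / 10^2
= -13.6 * 16 / 100
= -2.176 eV

-2.176


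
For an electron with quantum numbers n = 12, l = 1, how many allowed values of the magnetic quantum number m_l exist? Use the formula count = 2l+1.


m_l ranges from -l to +l in integer steps
So m_l goes from -1 to +1
Count = 2l + 1 = 2*1 + 1
= 3

3


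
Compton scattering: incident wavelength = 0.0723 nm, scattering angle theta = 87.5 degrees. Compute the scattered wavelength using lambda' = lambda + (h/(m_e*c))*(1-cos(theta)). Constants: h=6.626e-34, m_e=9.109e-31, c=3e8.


Compton wavelength: h/(m_e*c) = 2.4247e-12 m
d_lambda = 2.4247e-12 * (1 - cos(87.5 deg))
= 2.4247e-12 * 0.956381
= 2.3189e-12 m = 0.002319 nm
lambda' = 0.0723 + 0.002319
= 0.074619 nm

0.074619


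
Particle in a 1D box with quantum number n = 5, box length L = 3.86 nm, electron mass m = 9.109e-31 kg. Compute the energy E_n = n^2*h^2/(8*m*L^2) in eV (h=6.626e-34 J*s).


E = n^2 * h^2 / (8 * m * L^2)
= 5^2 * (6.626e-34)^2 / (8 * 9.109e-31 * (3.86e-9)^2)
= 25 * 4.3904e-67 / (8 * 9.109e-31 * 1.4900e-17)
= 1.0109e-19 J
= 0.631 eV

0.631


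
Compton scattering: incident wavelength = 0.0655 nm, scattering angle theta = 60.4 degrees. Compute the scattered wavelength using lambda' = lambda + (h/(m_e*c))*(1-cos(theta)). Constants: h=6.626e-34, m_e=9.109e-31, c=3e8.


Compton wavelength: h/(m_e*c) = 2.4247e-12 m
d_lambda = 2.4247e-12 * (1 - cos(60.4 deg))
= 2.4247e-12 * 0.506058
= 1.2270e-12 m = 0.001227 nm
lambda' = 0.0655 + 0.001227
= 0.066727 nm

0.066727


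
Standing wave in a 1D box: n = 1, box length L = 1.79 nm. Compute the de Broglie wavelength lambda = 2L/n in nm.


lambda = 2L / n
= 2 * 1.79 / 1
= 3.58 / 1
= 3.58 nm

3.58


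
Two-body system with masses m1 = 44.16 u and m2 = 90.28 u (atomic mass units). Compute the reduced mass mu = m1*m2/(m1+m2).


mu = m1 * m2 / (m1 + m2)
= 44.16 * 90.28 / (44.16 + 90.28)
= 3986.7648 / 134.44
= 29.6546 u

29.6546


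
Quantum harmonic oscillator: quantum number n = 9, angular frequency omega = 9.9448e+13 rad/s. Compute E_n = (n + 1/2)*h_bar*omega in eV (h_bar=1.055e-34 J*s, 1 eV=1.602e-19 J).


E = (n + 1/2) * h_bar * omega
= (9 + 0.5) * 1.055e-34 * 9.9448e+13
= 9.5 * 1.0492e-20
= 9.9672e-20 J
= 0.6222 eV

0.6222


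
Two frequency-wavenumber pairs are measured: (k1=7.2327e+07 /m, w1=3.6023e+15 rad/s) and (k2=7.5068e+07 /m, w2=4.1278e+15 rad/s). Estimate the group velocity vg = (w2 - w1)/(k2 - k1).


vg = (w2 - w1) / (k2 - k1)
= (4.1278e+15 - 3.6023e+15) / (7.5068e+07 - 7.2327e+07)
= 5.2550e+14 / 2.7410e+06
= 1.9172e+08 m/s

1.9172e+08


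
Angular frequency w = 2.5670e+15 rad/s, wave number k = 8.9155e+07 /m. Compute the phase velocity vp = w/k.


vp = w / k
= 2.5670e+15 / 8.9155e+07
= 2.8793e+07 m/s

2.8793e+07


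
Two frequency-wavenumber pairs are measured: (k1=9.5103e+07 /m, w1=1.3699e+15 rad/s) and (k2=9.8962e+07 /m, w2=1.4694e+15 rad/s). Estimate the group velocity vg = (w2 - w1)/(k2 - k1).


vg = (w2 - w1) / (k2 - k1)
= (1.4694e+15 - 1.3699e+15) / (9.8962e+07 - 9.5103e+07)
= 9.9500e+13 / 3.8590e+06
= 2.5784e+07 m/s

2.5784e+07


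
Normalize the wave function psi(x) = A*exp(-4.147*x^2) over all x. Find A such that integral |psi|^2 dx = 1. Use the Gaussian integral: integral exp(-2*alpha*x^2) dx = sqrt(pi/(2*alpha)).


integral |psi|^2 dx = A^2 * sqrt(pi/(2*alpha)) = 1
A^2 = sqrt(2*alpha/pi)
= sqrt(2 * 4.147 / pi)
= 1.624827
A = sqrt(1.624827)
= 1.2747

1.2747


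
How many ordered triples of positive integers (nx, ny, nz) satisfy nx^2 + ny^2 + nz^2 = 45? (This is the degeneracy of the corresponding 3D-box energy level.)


Enumerate all (nx, ny, nz) with nx^2 + ny^2 + nz^2 = 45:
(2,4,5)
(2,5,4)
(4,2,5)
(4,5,2)
(5,2,4)
(5,4,2)
Total degeneracy = 6

6


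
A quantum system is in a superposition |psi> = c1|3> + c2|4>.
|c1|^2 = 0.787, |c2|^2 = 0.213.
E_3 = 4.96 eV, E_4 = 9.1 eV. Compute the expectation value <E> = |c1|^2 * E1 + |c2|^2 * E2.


<E> = |c1|^2 * E1 + |c2|^2 * E2
= 0.787 * 4.96 + 0.213 * 9.1
= 3.9035 + 1.9383
= 5.8418 eV

5.8418


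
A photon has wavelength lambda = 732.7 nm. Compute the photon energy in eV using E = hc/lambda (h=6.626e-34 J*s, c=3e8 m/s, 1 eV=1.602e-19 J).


E = hc / lambda
= (6.626e-34)(3e8) / (732.7e-9)
= 1.9878e-25 / 7.3270e-07
= 2.7130e-19 J
Converting to eV: 2.7130e-19 / 1.602e-19
= 1.6935 eV

1.6935


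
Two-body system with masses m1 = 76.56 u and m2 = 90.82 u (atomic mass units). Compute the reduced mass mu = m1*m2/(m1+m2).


mu = m1 * m2 / (m1 + m2)
= 76.56 * 90.82 / (76.56 + 90.82)
= 6953.1792 / 167.38
= 41.5413 u

41.5413


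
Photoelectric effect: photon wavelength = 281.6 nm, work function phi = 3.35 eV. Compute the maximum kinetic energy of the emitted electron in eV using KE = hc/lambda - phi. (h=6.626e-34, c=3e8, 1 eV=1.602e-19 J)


E_photon = hc / lambda
= (6.626e-34)(3e8) / (281.6e-9)
= 7.0589e-19 J
= 4.4063 eV
KE = E_photon - phi
= 4.4063 - 3.35
= 1.0563 eV

1.0563


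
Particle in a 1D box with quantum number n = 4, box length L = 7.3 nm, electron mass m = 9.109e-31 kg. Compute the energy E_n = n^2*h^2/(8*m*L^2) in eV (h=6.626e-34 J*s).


E = n^2 * h^2 / (8 * m * L^2)
= 4^2 * (6.626e-34)^2 / (8 * 9.109e-31 * (7.3e-9)^2)
= 16 * 4.3904e-67 / (8 * 9.109e-31 * 5.3290e-17)
= 1.8089e-20 J
= 0.1129 eV

0.1129


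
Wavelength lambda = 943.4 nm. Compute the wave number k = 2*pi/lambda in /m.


k = 2 * pi / lambda
= 6.2832 / (943.4e-9)
= 6.2832 / 9.4340e-07
= 6.6601e+06 /m

6.6601e+06


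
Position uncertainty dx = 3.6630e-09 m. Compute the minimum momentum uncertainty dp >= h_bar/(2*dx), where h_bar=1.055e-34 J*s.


dp = h_bar / (2 * dx)
= 1.055e-34 / (2 * 3.6630e-09)
= 1.055e-34 / 7.3260e-09
= 1.4401e-26 kg*m/s

1.4401e-26


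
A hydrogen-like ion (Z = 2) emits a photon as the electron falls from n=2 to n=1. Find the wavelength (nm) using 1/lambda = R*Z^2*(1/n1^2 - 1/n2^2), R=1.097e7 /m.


1/lambda = R * Z^2 * (1/n1^2 - 1/n2^2)
= 1.097e7 * 2^2 * (1/1^2 - 1/2^2)
= 1.097e7 * 4 * (1.0 - 0.25)
= 3.2910e+07 /m
lambda = 1 / 3.2910e+07
= 30.3859 nm

30.3859


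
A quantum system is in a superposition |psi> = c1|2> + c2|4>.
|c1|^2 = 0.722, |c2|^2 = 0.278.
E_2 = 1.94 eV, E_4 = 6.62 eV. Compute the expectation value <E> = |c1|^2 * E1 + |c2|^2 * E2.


<E> = |c1|^2 * E1 + |c2|^2 * E2
= 0.722 * 1.94 + 0.278 * 6.62
= 1.4007 + 1.8404
= 3.241 eV

3.241


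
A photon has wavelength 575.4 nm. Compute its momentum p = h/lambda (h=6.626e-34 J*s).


p = h / lambda
= 6.626e-34 / (575.4e-9)
= 6.626e-34 / 5.7540e-07
= 1.1515e-27 kg*m/s

1.1515e-27


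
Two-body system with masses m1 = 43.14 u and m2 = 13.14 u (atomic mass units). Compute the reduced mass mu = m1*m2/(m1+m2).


mu = m1 * m2 / (m1 + m2)
= 43.14 * 13.14 / (43.14 + 13.14)
= 566.8596 / 56.28
= 10.0721 u

10.0721


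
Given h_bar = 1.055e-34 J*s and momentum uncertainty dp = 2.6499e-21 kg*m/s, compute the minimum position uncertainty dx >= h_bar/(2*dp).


dx = h_bar / (2 * dp)
= 1.055e-34 / (2 * 2.6499e-21)
= 1.055e-34 / 5.2998e-21
= 1.9906e-14 m

1.9906e-14


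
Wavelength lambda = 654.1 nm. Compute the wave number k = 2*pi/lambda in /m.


k = 2 * pi / lambda
= 6.2832 / (654.1e-9)
= 6.2832 / 6.5410e-07
= 9.6058e+06 /m

9.6058e+06


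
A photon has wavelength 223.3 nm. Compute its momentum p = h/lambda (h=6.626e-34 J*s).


p = h / lambda
= 6.626e-34 / (223.3e-9)
= 6.626e-34 / 2.2330e-07
= 2.9673e-27 kg*m/s

2.9673e-27


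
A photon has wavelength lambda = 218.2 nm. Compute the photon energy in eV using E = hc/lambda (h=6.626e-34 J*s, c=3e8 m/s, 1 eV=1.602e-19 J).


E = hc / lambda
= (6.626e-34)(3e8) / (218.2e-9)
= 1.9878e-25 / 2.1820e-07
= 9.1100e-19 J
Converting to eV: 9.1100e-19 / 1.602e-19
= 5.6866 eV

5.6866


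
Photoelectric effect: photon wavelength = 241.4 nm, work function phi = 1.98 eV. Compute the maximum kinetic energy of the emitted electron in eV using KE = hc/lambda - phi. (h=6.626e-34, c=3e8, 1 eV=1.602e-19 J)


E_photon = hc / lambda
= (6.626e-34)(3e8) / (241.4e-9)
= 8.2345e-19 J
= 5.1401 eV
KE = E_photon - phi
= 5.1401 - 1.98
= 3.1601 eV

3.1601


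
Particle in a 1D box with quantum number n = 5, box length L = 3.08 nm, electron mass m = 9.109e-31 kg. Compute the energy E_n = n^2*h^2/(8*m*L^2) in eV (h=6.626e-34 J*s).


E = n^2 * h^2 / (8 * m * L^2)
= 5^2 * (6.626e-34)^2 / (8 * 9.109e-31 * (3.08e-9)^2)
= 25 * 4.3904e-67 / (8 * 9.109e-31 * 9.4864e-18)
= 1.5877e-19 J
= 0.9911 eV

0.9911


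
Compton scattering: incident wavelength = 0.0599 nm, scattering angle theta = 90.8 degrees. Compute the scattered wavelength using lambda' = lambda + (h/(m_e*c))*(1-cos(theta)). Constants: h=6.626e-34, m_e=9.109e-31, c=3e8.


Compton wavelength: h/(m_e*c) = 2.4247e-12 m
d_lambda = 2.4247e-12 * (1 - cos(90.8 deg))
= 2.4247e-12 * 1.013962
= 2.4586e-12 m = 0.002459 nm
lambda' = 0.0599 + 0.002459
= 0.062359 nm

0.062359


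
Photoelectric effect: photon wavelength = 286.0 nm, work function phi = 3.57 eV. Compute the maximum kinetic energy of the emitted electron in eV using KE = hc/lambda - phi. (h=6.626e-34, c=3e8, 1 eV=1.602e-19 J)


E_photon = hc / lambda
= (6.626e-34)(3e8) / (286.0e-9)
= 6.9503e-19 J
= 4.3385 eV
KE = E_photon - phi
= 4.3385 - 3.57
= 0.7685 eV

0.7685


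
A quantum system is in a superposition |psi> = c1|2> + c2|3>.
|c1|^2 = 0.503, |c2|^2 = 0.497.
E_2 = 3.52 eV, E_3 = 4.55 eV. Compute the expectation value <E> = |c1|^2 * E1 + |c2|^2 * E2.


<E> = |c1|^2 * E1 + |c2|^2 * E2
= 0.503 * 3.52 + 0.497 * 4.55
= 1.7706 + 2.2613
= 4.0319 eV

4.0319


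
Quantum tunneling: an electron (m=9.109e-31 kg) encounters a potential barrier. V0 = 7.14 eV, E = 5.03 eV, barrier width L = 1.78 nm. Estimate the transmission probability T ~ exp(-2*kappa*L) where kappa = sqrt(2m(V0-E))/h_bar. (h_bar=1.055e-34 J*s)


V0 - E = 2.11 eV = 3.3802e-19 J
kappa = sqrt(2 * m * (V0-E)) / h_bar
= sqrt(2 * 9.109e-31 * 3.3802e-19) / 1.055e-34
= 7.4382e+09 /m
2*kappa*L = 2 * 7.4382e+09 * 1.78e-9
= 26.4801
T = exp(-26.4801) = 3.160959e-12

3.160959e-12


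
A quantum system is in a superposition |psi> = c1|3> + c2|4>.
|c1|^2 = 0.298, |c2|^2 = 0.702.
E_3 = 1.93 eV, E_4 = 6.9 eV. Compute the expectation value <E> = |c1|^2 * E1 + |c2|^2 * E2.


<E> = |c1|^2 * E1 + |c2|^2 * E2
= 0.298 * 1.93 + 0.702 * 6.9
= 0.5751 + 4.8438
= 5.4189 eV

5.4189


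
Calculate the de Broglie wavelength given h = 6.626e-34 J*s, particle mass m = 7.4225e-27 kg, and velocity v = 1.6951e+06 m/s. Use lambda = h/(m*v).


lambda = h / (m * v)
= 6.626e-34 / (7.4225e-27 * 1.6951e+06)
= 6.626e-34 / 1.2582e-20
= 5.2663e-14 m

5.2663e-14


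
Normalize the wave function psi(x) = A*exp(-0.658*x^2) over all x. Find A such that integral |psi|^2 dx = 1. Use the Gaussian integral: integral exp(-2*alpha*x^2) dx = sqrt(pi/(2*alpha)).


integral |psi|^2 dx = A^2 * sqrt(pi/(2*alpha)) = 1
A^2 = sqrt(2*alpha/pi)
= sqrt(2 * 0.658 / pi)
= 0.647222
A = sqrt(0.647222)
= 0.8045

0.8045


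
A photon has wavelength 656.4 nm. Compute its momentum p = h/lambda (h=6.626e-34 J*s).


p = h / lambda
= 6.626e-34 / (656.4e-9)
= 6.626e-34 / 6.5640e-07
= 1.0094e-27 kg*m/s

1.0094e-27


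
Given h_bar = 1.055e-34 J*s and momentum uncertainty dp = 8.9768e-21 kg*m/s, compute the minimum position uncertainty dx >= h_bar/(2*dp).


dx = h_bar / (2 * dp)
= 1.055e-34 / (2 * 8.9768e-21)
= 1.055e-34 / 1.7954e-20
= 5.8763e-15 m

5.8763e-15


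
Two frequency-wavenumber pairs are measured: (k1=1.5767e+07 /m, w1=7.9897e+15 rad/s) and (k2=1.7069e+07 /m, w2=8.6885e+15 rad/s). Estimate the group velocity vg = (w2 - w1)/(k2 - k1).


vg = (w2 - w1) / (k2 - k1)
= (8.6885e+15 - 7.9897e+15) / (1.7069e+07 - 1.5767e+07)
= 6.9880e+14 / 1.3020e+06
= 5.3671e+08 m/s

5.3671e+08


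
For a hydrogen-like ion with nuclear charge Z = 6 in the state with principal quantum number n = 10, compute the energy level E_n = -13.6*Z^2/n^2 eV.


E_n = -13.6 * Z^2 / n^2
= -13.6 * 6^2 / 10^2
= -13.6 * 36 / 100
= -4.896 eV

-4.896


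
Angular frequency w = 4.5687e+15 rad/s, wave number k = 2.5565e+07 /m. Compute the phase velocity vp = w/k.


vp = w / k
= 4.5687e+15 / 2.5565e+07
= 1.7871e+08 m/s

1.7871e+08


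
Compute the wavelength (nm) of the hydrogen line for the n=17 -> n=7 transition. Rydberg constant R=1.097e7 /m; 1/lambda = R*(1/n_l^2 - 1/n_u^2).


1/lambda = R * (1/n_l^2 - 1/n_u^2)
= 1.097e7 * (1/7^2 - 1/17^2)
= 1.097e7 * (0.020408 - 0.00346)
= 1.097e7 * 0.016948
= 1.8592e+05 /m
lambda = 1 / 1.8592e+05 = 5378.6843 nm

5378.6843


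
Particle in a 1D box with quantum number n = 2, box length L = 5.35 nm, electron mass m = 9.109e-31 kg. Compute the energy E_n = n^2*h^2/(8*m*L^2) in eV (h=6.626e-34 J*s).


E = n^2 * h^2 / (8 * m * L^2)
= 2^2 * (6.626e-34)^2 / (8 * 9.109e-31 * (5.35e-9)^2)
= 4 * 4.3904e-67 / (8 * 9.109e-31 * 2.8622e-17)
= 8.4197e-21 J
= 0.0526 eV

0.0526


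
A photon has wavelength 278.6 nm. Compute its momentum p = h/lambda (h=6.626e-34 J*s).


p = h / lambda
= 6.626e-34 / (278.6e-9)
= 6.626e-34 / 2.7860e-07
= 2.3783e-27 kg*m/s

2.3783e-27


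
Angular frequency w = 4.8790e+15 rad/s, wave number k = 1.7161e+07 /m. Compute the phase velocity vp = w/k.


vp = w / k
= 4.8790e+15 / 1.7161e+07
= 2.8431e+08 m/s

2.8431e+08


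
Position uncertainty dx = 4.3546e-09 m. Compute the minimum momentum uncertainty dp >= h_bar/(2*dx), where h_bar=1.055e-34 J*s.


dp = h_bar / (2 * dx)
= 1.055e-34 / (2 * 4.3546e-09)
= 1.055e-34 / 8.7092e-09
= 1.2114e-26 kg*m/s

1.2114e-26


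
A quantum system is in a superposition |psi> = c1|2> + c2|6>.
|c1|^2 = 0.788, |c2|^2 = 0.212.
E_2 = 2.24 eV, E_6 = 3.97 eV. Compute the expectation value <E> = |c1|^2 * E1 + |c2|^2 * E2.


<E> = |c1|^2 * E1 + |c2|^2 * E2
= 0.788 * 2.24 + 0.212 * 3.97
= 1.7651 + 0.8416
= 2.6068 eV

2.6068


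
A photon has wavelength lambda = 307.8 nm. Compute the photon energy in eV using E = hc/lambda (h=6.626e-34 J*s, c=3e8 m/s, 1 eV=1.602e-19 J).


E = hc / lambda
= (6.626e-34)(3e8) / (307.8e-9)
= 1.9878e-25 / 3.0780e-07
= 6.4581e-19 J
Converting to eV: 6.4581e-19 / 1.602e-19
= 4.0313 eV

4.0313


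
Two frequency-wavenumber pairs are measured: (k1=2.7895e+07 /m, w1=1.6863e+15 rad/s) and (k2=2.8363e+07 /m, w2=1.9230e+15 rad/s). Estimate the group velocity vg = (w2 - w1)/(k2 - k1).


vg = (w2 - w1) / (k2 - k1)
= (1.9230e+15 - 1.6863e+15) / (2.8363e+07 - 2.7895e+07)
= 2.3670e+14 / 4.6800e+05
= 5.0577e+08 m/s

5.0577e+08


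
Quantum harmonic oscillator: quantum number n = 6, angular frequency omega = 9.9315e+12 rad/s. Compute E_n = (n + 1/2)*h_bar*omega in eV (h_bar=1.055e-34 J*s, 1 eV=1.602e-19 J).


E = (n + 1/2) * h_bar * omega
= (6 + 0.5) * 1.055e-34 * 9.9315e+12
= 6.5 * 1.0478e-21
= 6.8105e-21 J
= 0.0425 eV

0.0425


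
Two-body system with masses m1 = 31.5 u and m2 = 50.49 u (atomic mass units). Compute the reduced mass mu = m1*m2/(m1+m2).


mu = m1 * m2 / (m1 + m2)
= 31.5 * 50.49 / (31.5 + 50.49)
= 1590.435 / 81.99
= 19.3979 u

19.3979


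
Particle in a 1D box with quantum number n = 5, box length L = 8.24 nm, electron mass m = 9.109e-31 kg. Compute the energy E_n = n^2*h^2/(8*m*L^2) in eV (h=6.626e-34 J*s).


E = n^2 * h^2 / (8 * m * L^2)
= 5^2 * (6.626e-34)^2 / (8 * 9.109e-31 * (8.24e-9)^2)
= 25 * 4.3904e-67 / (8 * 9.109e-31 * 6.7898e-17)
= 2.2183e-20 J
= 0.1385 eV

0.1385


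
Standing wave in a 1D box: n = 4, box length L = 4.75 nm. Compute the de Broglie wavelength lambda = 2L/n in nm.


lambda = 2L / n
= 2 * 4.75 / 4
= 9.5 / 4
= 2.375 nm

2.375


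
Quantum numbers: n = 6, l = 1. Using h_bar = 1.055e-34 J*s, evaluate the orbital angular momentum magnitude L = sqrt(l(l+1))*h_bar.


L = sqrt(l*(l+1)) * h_bar
= sqrt(1 * 2) * 1.055e-34
= sqrt(2) * 1.055e-34
= 1.4142 * 1.055e-34
= 1.4920e-34 J*s

1.4920e-34


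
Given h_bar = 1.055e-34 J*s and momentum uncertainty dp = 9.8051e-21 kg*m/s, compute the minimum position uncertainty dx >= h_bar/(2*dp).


dx = h_bar / (2 * dp)
= 1.055e-34 / (2 * 9.8051e-21)
= 1.055e-34 / 1.9610e-20
= 5.3799e-15 m

5.3799e-15


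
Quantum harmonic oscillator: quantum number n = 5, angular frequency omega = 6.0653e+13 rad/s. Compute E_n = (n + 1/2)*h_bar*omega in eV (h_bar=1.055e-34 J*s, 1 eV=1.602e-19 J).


E = (n + 1/2) * h_bar * omega
= (5 + 0.5) * 1.055e-34 * 6.0653e+13
= 5.5 * 6.3989e-21
= 3.5194e-20 J
= 0.2197 eV

0.2197


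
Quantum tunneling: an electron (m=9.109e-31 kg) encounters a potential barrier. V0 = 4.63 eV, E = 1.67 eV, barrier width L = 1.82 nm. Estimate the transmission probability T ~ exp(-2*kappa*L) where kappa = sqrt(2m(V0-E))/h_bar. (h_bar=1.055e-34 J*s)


V0 - E = 2.96 eV = 4.7419e-19 J
kappa = sqrt(2 * m * (V0-E)) / h_bar
= sqrt(2 * 9.109e-31 * 4.7419e-19) / 1.055e-34
= 8.8100e+09 /m
2*kappa*L = 2 * 8.8100e+09 * 1.82e-9
= 32.0683
T = exp(-32.0683) = 1.182769e-14

1.182769e-14


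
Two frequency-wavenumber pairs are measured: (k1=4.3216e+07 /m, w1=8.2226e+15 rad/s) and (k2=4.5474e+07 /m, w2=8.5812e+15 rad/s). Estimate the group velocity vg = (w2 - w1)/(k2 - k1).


vg = (w2 - w1) / (k2 - k1)
= (8.5812e+15 - 8.2226e+15) / (4.5474e+07 - 4.3216e+07)
= 3.5860e+14 / 2.2580e+06
= 1.5881e+08 m/s

1.5881e+08


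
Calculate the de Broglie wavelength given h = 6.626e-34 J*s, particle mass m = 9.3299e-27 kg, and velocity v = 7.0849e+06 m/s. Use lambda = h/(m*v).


lambda = h / (m * v)
= 6.626e-34 / (9.3299e-27 * 7.0849e+06)
= 6.626e-34 / 6.6101e-20
= 1.0024e-14 m

1.0024e-14


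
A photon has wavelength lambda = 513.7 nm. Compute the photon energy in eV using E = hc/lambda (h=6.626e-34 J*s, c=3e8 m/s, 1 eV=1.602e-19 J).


E = hc / lambda
= (6.626e-34)(3e8) / (513.7e-9)
= 1.9878e-25 / 5.1370e-07
= 3.8696e-19 J
Converting to eV: 3.8696e-19 / 1.602e-19
= 2.4155 eV

2.4155


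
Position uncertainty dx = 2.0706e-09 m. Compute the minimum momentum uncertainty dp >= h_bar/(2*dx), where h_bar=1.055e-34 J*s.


dp = h_bar / (2 * dx)
= 1.055e-34 / (2 * 2.0706e-09)
= 1.055e-34 / 4.1412e-09
= 2.5476e-26 kg*m/s

2.5476e-26


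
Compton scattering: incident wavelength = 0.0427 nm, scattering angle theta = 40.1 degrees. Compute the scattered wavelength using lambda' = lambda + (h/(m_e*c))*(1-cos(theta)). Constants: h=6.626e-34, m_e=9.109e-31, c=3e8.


Compton wavelength: h/(m_e*c) = 2.4247e-12 m
d_lambda = 2.4247e-12 * (1 - cos(40.1 deg))
= 2.4247e-12 * 0.235079
= 5.7000e-13 m = 0.00057 nm
lambda' = 0.0427 + 0.00057
= 0.04327 nm

0.04327


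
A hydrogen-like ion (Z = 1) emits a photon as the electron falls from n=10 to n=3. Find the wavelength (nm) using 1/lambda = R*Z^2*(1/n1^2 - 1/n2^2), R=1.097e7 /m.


1/lambda = R * Z^2 * (1/n1^2 - 1/n2^2)
= 1.097e7 * 1^2 * (1/3^2 - 1/10^2)
= 1.097e7 * 1 * (0.111111 - 0.01)
= 1.1092e+06 /m
lambda = 1 / 1.1092e+06
= 901.5597 nm

901.5597


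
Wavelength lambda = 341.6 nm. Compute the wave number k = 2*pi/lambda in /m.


k = 2 * pi / lambda
= 6.2832 / (341.6e-9)
= 6.2832 / 3.4160e-07
= 1.8393e+07 /m

1.8393e+07


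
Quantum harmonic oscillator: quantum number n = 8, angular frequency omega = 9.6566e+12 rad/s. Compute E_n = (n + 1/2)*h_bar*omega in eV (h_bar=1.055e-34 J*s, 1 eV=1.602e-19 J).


E = (n + 1/2) * h_bar * omega
= (8 + 0.5) * 1.055e-34 * 9.6566e+12
= 8.5 * 1.0188e-21
= 8.6596e-21 J
= 0.0541 eV

0.0541


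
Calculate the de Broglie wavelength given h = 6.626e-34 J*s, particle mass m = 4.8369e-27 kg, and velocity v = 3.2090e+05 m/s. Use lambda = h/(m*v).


lambda = h / (m * v)
= 6.626e-34 / (4.8369e-27 * 3.2090e+05)
= 6.626e-34 / 1.5522e-21
= 4.2689e-13 m

4.2689e-13


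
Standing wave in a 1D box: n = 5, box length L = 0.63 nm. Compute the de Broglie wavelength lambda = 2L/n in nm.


lambda = 2L / n
= 2 * 0.63 / 5
= 1.26 / 5
= 0.252 nm

0.252


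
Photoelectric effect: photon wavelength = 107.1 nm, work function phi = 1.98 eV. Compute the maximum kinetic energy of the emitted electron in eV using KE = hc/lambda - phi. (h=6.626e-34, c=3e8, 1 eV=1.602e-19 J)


E_photon = hc / lambda
= (6.626e-34)(3e8) / (107.1e-9)
= 1.8560e-18 J
= 11.5857 eV
KE = E_photon - phi
= 11.5857 - 1.98
= 9.6057 eV

9.6057


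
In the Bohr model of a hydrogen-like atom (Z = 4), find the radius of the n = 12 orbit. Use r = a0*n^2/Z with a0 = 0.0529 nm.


r = a0 * n^2 / Z
= 0.0529 * 12^2 / 4
= 0.0529 * 144 / 4
= 1.9044 nm

1.9044


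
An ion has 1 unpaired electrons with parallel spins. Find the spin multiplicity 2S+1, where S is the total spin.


Total spin S = N * (1/2) = 1 * 0.5 = 0.5
Spin multiplicity = 2S + 1
= 2 * 0.5 + 1
= 2

2


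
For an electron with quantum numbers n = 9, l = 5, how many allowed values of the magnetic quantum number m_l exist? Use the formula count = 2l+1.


m_l ranges from -l to +l in integer steps
So m_l goes from -5 to +5
Count = 2l + 1 = 2*5 + 1
= 11

11


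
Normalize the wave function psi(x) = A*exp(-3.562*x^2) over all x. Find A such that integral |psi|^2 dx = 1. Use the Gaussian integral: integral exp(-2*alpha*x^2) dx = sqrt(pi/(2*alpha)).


integral |psi|^2 dx = A^2 * sqrt(pi/(2*alpha)) = 1
A^2 = sqrt(2*alpha/pi)
= sqrt(2 * 3.562 / pi)
= 1.505868
A = sqrt(1.505868)
= 1.2271

1.2271


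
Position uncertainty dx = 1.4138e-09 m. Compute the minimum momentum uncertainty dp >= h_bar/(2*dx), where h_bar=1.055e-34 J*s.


dp = h_bar / (2 * dx)
= 1.055e-34 / (2 * 1.4138e-09)
= 1.055e-34 / 2.8276e-09
= 3.7311e-26 kg*m/s

3.7311e-26


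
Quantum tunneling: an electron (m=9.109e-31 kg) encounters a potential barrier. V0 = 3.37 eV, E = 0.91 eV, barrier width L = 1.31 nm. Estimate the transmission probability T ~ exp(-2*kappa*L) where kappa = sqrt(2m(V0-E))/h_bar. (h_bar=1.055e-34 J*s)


V0 - E = 2.46 eV = 3.9409e-19 J
kappa = sqrt(2 * m * (V0-E)) / h_bar
= sqrt(2 * 9.109e-31 * 3.9409e-19) / 1.055e-34
= 8.0315e+09 /m
2*kappa*L = 2 * 8.0315e+09 * 1.31e-9
= 21.0425
T = exp(-21.0425) = 7.266823e-10

7.266823e-10


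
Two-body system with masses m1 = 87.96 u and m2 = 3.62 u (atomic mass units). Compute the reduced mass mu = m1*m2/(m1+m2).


mu = m1 * m2 / (m1 + m2)
= 87.96 * 3.62 / (87.96 + 3.62)
= 318.4152 / 91.58
= 3.4769 u

3.4769


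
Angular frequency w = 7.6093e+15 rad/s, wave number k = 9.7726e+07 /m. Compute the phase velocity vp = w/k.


vp = w / k
= 7.6093e+15 / 9.7726e+07
= 7.7864e+07 m/s

7.7864e+07


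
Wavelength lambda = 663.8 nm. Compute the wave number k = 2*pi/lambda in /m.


k = 2 * pi / lambda
= 6.2832 / (663.8e-9)
= 6.2832 / 6.6380e-07
= 9.4655e+06 /m

9.4655e+06


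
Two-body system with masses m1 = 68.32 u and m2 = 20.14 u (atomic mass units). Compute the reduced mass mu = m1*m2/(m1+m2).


mu = m1 * m2 / (m1 + m2)
= 68.32 * 20.14 / (68.32 + 20.14)
= 1375.9648 / 88.46
= 15.5547 u

15.5547


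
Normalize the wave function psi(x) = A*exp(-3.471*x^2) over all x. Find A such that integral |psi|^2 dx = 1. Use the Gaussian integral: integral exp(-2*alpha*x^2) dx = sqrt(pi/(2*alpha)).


integral |psi|^2 dx = A^2 * sqrt(pi/(2*alpha)) = 1
A^2 = sqrt(2*alpha/pi)
= sqrt(2 * 3.471 / pi)
= 1.486508
A = sqrt(1.486508)
= 1.2192

1.2192


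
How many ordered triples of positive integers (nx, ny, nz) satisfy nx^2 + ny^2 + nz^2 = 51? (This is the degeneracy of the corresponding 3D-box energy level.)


Enumerate all (nx, ny, nz) with nx^2 + ny^2 + nz^2 = 51:
(1,1,7)
(1,5,5)
(1,7,1)
(5,1,5)
(5,5,1)
(7,1,1)
Total degeneracy = 6

6


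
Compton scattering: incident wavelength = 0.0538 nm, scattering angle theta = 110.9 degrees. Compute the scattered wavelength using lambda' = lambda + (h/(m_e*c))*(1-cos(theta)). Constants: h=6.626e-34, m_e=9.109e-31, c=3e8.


Compton wavelength: h/(m_e*c) = 2.4247e-12 m
d_lambda = 2.4247e-12 * (1 - cos(110.9 deg))
= 2.4247e-12 * 1.356738
= 3.2897e-12 m = 0.00329 nm
lambda' = 0.0538 + 0.00329
= 0.05709 nm

0.05709


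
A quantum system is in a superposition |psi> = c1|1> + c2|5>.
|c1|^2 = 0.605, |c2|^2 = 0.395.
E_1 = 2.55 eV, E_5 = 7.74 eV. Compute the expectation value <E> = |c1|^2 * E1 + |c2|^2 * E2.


<E> = |c1|^2 * E1 + |c2|^2 * E2
= 0.605 * 2.55 + 0.395 * 7.74
= 1.5427 + 3.0573
= 4.6 eV

4.6


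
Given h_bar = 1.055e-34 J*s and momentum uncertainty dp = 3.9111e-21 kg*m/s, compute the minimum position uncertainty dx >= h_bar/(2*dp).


dx = h_bar / (2 * dp)
= 1.055e-34 / (2 * 3.9111e-21)
= 1.055e-34 / 7.8222e-21
= 1.3487e-14 m

1.3487e-14


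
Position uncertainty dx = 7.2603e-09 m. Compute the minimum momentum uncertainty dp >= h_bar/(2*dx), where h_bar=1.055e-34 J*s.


dp = h_bar / (2 * dx)
= 1.055e-34 / (2 * 7.2603e-09)
= 1.055e-34 / 1.4521e-08
= 7.2655e-27 kg*m/s

7.2655e-27


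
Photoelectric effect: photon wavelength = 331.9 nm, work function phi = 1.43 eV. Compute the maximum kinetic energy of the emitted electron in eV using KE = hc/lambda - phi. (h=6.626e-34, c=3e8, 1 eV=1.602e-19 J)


E_photon = hc / lambda
= (6.626e-34)(3e8) / (331.9e-9)
= 5.9892e-19 J
= 3.7385 eV
KE = E_photon - phi
= 3.7385 - 1.43
= 2.3085 eV

2.3085


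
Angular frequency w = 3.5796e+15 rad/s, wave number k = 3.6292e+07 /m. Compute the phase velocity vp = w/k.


vp = w / k
= 3.5796e+15 / 3.6292e+07
= 9.8633e+07 m/s

9.8633e+07


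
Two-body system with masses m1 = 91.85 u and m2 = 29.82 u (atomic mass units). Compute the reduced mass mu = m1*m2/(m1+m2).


mu = m1 * m2 / (m1 + m2)
= 91.85 * 29.82 / (91.85 + 29.82)
= 2738.967 / 121.67
= 22.5114 u

22.5114


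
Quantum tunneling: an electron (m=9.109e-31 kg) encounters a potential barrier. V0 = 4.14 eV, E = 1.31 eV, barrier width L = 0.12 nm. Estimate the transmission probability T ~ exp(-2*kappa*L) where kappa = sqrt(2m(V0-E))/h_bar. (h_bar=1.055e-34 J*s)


V0 - E = 2.83 eV = 4.5337e-19 J
kappa = sqrt(2 * m * (V0-E)) / h_bar
= sqrt(2 * 9.109e-31 * 4.5337e-19) / 1.055e-34
= 8.6143e+09 /m
2*kappa*L = 2 * 8.6143e+09 * 0.12e-9
= 2.0674
T = exp(-2.0674) = 1.265088e-01

1.265088e-01


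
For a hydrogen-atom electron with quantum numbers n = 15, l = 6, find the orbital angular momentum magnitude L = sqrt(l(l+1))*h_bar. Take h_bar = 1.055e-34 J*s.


L = sqrt(l*(l+1)) * h_bar
= sqrt(6 * 7) * 1.055e-34
= sqrt(42) * 1.055e-34
= 6.4807 * 1.055e-34
= 6.8372e-34 J*s

6.8372e-34


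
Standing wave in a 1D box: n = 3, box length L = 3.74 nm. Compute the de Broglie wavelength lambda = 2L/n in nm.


lambda = 2L / n
= 2 * 3.74 / 3
= 7.48 / 3
= 2.4933 nm

2.4933


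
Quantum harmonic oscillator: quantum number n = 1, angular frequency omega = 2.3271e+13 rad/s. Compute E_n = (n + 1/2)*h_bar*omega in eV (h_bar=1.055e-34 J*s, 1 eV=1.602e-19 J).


E = (n + 1/2) * h_bar * omega
= (1 + 0.5) * 1.055e-34 * 2.3271e+13
= 1.5 * 2.4551e-21
= 3.6826e-21 J
= 0.023 eV

0.023


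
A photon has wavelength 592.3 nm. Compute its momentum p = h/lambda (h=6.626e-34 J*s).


p = h / lambda
= 6.626e-34 / (592.3e-9)
= 6.626e-34 / 5.9230e-07
= 1.1187e-27 kg*m/s

1.1187e-27


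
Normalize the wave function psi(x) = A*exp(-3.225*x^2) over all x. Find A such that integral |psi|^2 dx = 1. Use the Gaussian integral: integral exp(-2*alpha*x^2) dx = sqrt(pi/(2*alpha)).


integral |psi|^2 dx = A^2 * sqrt(pi/(2*alpha)) = 1
A^2 = sqrt(2*alpha/pi)
= sqrt(2 * 3.225 / pi)
= 1.432864
A = sqrt(1.432864)
= 1.197

1.197
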